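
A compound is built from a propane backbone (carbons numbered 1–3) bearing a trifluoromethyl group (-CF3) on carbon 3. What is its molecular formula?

C4H7F3

Atom tally by fragment:
  CH3 → C:1 H:3
  CH2 → C:1 H:2
  CH2CF3 → C:2 H:2 F:3
Element totals:
  C: 4
  H: 7
  F: 3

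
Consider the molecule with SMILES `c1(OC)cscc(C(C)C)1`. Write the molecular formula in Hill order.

Atom tally by fragment:
  thiophene ring core → C:4 H:4 S:1
  (− 2 ring H displaced by substituents)
  + OCH3 → C:1 H:3 O:1
  + CH(CH3)2 → C:3 H:7
Element totals:
  C: 8
  H: 12
  O: 1
  S: 1

C8H12OS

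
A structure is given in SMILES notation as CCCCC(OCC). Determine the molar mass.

116.20 g/mol

Atom tally by fragment:
  CH3 → C:1 H:3
  CH2 → C:1 H:2
  CH2 → C:1 H:2
  CH2 → C:1 H:2
  CH2OC2H5 → C:3 H:7 O:1
Element totals:
  C: 7
  H: 16
  O: 1
Molecular formula: C7H16O.
  M = 7(12.011) + 16(1.008) + 15.999
    = 84.077 + 16.128 + 15.999 = 116.204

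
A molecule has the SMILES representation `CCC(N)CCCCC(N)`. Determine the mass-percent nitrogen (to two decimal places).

19.42%

Atom tally by fragment:
  CH3 → C:1 H:3
  CH2 → C:1 H:2
  CH(NH2) → C:1 H:3 N:1
  CH2 → C:1 H:2
  CH2 → C:1 H:2
  CH2 → C:1 H:2
  CH2 → C:1 H:2
  CH2NH2 → C:1 H:4 N:1
Element totals:
  C: 8
  H: 20
  N: 2
Molecular formula: C8H20N2.
Molar mass = 144.262 g/mol.
Mass from N: 2 × 14.007 = 28.014 g/mol.
%N = 28.014 / 144.262 × 100 = 19.42%.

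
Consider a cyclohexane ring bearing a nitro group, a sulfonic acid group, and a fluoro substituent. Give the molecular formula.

Atom tally by fragment:
  cyclohexane ring core → C:6 H:12
  (− 3 ring H displaced by substituents)
  + NO2 → N:1 O:2
  + SO3H → S:1 O:3 H:1
  + F → F:1
Element totals:
  C: 6
  H: 10
  F: 1
  N: 1
  O: 5
  S: 1

C6H10FNO5S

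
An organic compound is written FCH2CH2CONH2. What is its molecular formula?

Atom tally by fragment:
  FCH2 → C:1 H:2 F:1
  CH2CONH2 → C:2 H:4 O:1 N:1
Element totals:
  C: 3
  H: 6
  F: 1
  N: 1
  O: 1

C3H6FNO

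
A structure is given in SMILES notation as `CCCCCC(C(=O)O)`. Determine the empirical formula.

Atom tally by fragment:
  CH3 → C:1 H:3
  CH2 → C:1 H:2
  CH2 → C:1 H:2
  CH2 → C:1 H:2
  CH2 → C:1 H:2
  CH2COOH → C:2 H:3 O:2
Element totals:
  C: 7
  H: 14
  O: 2
Molecular formula: C7H14O2.
gcd of subscripts (7, 14, 2) = 1, so the empirical formula equals the molecular formula.

C7H14O2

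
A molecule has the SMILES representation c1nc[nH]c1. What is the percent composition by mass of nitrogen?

Atom tally by fragment:
  imidazole ring core → C:3 H:4 N:2
Element totals:
  C: 3
  H: 4
  N: 2
Molecular formula: C3H4N2.
Molar mass = 68.079 g/mol.
Mass from N: 2 × 14.007 = 28.014 g/mol.
%N = 28.014 / 68.079 × 100 = 41.15%.

41.15%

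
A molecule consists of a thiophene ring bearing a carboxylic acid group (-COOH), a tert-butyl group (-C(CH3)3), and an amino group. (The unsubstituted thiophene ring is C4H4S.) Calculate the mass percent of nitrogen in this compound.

7.03%

Atom tally by fragment:
  thiophene ring core → C:4 H:4 S:1
  (− 3 ring H displaced by substituents)
  + COOH → C:1 H:1 O:2
  + C(CH3)3 → C:4 H:9
  + NH2 → N:1 H:2
Element totals:
  C: 9
  H: 13
  N: 1
  O: 2
  S: 1
Molecular formula: C9H13NO2S.
Molar mass = 199.268 g/mol.
Mass from N: 1 × 14.007 = 14.007 g/mol.
%N = 14.007 / 199.268 × 100 = 7.03%.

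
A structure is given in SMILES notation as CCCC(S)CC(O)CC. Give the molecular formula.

Atom tally by fragment:
  CH3 → C:1 H:3
  CH2 → C:1 H:2
  CH2 → C:1 H:2
  CH(SH) → C:1 H:2 S:1
  CH2 → C:1 H:2
  CH(OH) → C:1 H:2 O:1
  CH2 → C:1 H:2
  CH3 → C:1 H:3
Element totals:
  C: 8
  H: 18
  O: 1
  S: 1

C8H18OS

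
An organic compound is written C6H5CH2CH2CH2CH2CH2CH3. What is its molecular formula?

Atom tally by fragment:
  C6H5CH2 → C:7 H:7
  CH2 → C:1 H:2
  CH2 → C:1 H:2
  CH2 → C:1 H:2
  CH2 → C:1 H:2
  CH3 → C:1 H:3
Element totals:
  C: 12
  H: 18

C12H18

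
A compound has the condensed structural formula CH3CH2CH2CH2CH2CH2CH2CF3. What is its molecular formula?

C8H15F3

Atom tally by fragment:
  CH3 → C:1 H:3
  CH2 → C:1 H:2
  CH2 → C:1 H:2
  CH2 → C:1 H:2
  CH2 → C:1 H:2
  CH2 → C:1 H:2
  CH2CF3 → C:2 H:2 F:3
Element totals:
  C: 8
  H: 15
  F: 3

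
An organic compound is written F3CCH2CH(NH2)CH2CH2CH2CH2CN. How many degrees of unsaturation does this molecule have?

Atom tally by fragment:
  F3CCH2 → C:2 H:2 F:3
  CH(NH2) → C:1 H:3 N:1
  CH2 → C:1 H:2
  CH2 → C:1 H:2
  CH2 → C:1 H:2
  CH2CN → C:2 H:2 N:1
Element totals:
  C: 8
  H: 13
  F: 3
  N: 2
Molecular formula: C8H13F3N2.
DoU = (2C + 2 + N − H − X) / 2 = (2·8 + 2 + 2 − 13 − 3) / 2 = 2.

2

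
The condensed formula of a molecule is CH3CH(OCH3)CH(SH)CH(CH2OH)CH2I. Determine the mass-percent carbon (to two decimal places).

28.98%

Atom tally by fragment:
  CH3 → C:1 H:3
  CH(OCH3) → C:2 H:4 O:1
  CH(SH) → C:1 H:2 S:1
  CH(CH2OH) → C:2 H:4 O:1
  CH2I → C:1 H:2 I:1
Element totals:
  C: 7
  H: 15
  I: 1
  O: 2
  S: 1
Molecular formula: C7H15IO2S.
Molar mass = 290.159 g/mol.
Mass from C: 7 × 12.011 = 84.077 g/mol.
%C = 84.077 / 290.159 × 100 = 28.98%.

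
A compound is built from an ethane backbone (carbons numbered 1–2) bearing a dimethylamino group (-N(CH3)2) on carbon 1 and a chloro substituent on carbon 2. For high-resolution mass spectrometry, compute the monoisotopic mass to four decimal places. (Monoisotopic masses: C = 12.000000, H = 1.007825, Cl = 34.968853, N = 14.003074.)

107.0502

Atom tally by fragment:
  (CH3)2NCH2 → C:3 H:8 N:1
  CH2Cl → C:1 H:2 Cl:1
Element totals:
  C: 4
  H: 10
  Cl: 1
  N: 1
Molecular formula: C4H10ClN.
  M = 4(12.0) + 10(1.007825) + 34.968853 + 14.003074
    = 48.000000 + 10.078250 + 34.968853 + 14.003074 = 107.050177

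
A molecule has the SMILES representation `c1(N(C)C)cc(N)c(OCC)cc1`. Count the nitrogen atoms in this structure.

Atom tally by fragment:
  benzene ring core → C:6 H:6
  (− 3 ring H displaced by substituents)
  + N(CH3)2 → N:1 C:2 H:6
  + NH2 → N:1 H:2
  + OC2H5 → C:2 H:5 O:1
Element totals:
  C: 10
  H: 16
  N: 2
  O: 1

2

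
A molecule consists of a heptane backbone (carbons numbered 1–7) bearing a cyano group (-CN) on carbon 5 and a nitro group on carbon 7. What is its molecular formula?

C8H14N2O2

Atom tally by fragment:
  CH3 → C:1 H:3
  CH2 → C:1 H:2
  CH2 → C:1 H:2
  CH2 → C:1 H:2
  CH(CN) → C:2 H:1 N:1
  CH2 → C:1 H:2
  CH2NO2 → C:1 H:2 N:1 O:2
Element totals:
  C: 8
  H: 14
  N: 2
  O: 2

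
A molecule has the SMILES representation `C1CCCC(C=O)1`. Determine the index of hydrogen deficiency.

2

Atom tally by fragment:
  cyclopentane ring core → C:5 H:10
  (− 1 ring H displaced by substituents)
  + CHO → C:1 H:1 O:1
Element totals:
  C: 6
  H: 10
  O: 1
Molecular formula: C6H10O.
DoU = (2C + 2 + N − H − X) / 2 = (2·6 + 2 + 0 − 10 − 0) / 2 = 2.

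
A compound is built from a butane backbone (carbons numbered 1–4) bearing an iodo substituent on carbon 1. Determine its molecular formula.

C4H9I

Atom tally by fragment:
  ICH2 → C:1 H:2 I:1
  CH2 → C:1 H:2
  CH2 → C:1 H:2
  CH3 → C:1 H:3
Element totals:
  C: 4
  H: 9
  I: 1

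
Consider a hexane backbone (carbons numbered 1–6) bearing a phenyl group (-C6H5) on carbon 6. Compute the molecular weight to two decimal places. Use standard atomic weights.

Atom tally by fragment:
  CH3 → C:1 H:3
  CH2 → C:1 H:2
  CH2 → C:1 H:2
  CH2 → C:1 H:2
  CH2 → C:1 H:2
  CH2C6H5 → C:7 H:7
Element totals:
  C: 12
  H: 18
Molecular formula: C12H18.
  M = 12(12.011) + 18(1.008)
    = 144.132 + 18.144 = 162.276

162.28 g/mol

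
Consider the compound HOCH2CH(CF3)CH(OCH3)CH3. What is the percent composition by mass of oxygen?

Atom tally by fragment:
  HOCH2 → C:1 H:3 O:1
  CH(CF3) → C:2 H:1 F:3
  CH(OCH3) → C:2 H:4 O:1
  CH3 → C:1 H:3
Element totals:
  C: 6
  H: 11
  F: 3
  O: 2
Molecular formula: C6H11F3O2.
Molar mass = 172.146 g/mol.
Mass from O: 2 × 15.999 = 31.998 g/mol.
%O = 31.998 / 172.146 × 100 = 18.59%.

18.59%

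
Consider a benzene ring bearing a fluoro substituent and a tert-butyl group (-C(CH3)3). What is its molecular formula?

C10H13F

Atom tally by fragment:
  benzene ring core → C:6 H:6
  (− 2 ring H displaced by substituents)
  + F → F:1
  + C(CH3)3 → C:4 H:9
Element totals:
  C: 10
  H: 13
  F: 1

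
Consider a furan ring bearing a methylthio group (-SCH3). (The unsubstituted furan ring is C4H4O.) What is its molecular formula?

C5H6OS

Atom tally by fragment:
  furan ring core → C:4 H:4 O:1
  (− 1 ring H displaced by substituents)
  + SCH3 → C:1 H:3 S:1
Element totals:
  C: 5
  H: 6
  O: 1
  S: 1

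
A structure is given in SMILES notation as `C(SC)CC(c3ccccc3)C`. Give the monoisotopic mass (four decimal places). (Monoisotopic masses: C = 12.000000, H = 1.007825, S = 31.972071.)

180.0973

Atom tally by fragment:
  CH3SCH2 → C:2 H:5 S:1
  CH2 → C:1 H:2
  CH(C6H5) → C:7 H:6
  CH3 → C:1 H:3
Element totals:
  C: 11
  H: 16
  S: 1
Molecular formula: C11H16S.
  M = 11(12.0) + 16(1.007825) + 31.972071
    = 132.000000 + 16.125200 + 31.972071 = 180.097271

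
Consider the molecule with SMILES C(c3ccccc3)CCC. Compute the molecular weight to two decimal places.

Atom tally by fragment:
  C6H5CH2 → C:7 H:7
  CH2 → C:1 H:2
  CH2 → C:1 H:2
  CH3 → C:1 H:3
Element totals:
  C: 10
  H: 14
Molecular formula: C10H14.
  M = 10(12.011) + 14(1.008)
    = 120.110 + 14.112 = 134.222

134.22 g/mol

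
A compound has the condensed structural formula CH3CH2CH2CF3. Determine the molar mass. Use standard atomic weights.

Element totals:
  C: 4
  H: 7
  F: 3
Molecular formula: C4H7F3.
  M = 4(12.011) + 7(1.008) + 3(18.998)
    = 48.044 + 7.056 + 56.994 = 112.094

112.09 g/mol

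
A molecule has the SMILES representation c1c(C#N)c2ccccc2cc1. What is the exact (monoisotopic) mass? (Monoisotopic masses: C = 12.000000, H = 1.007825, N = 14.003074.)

Atom tally by fragment:
  naphthalene ring system core → C:10 H:8
  (− 1 ring H displaced by substituents)
  + CN → C:1 N:1
Element totals:
  C: 11
  H: 7
  N: 1
Molecular formula: C11H7N.
  M = 11(12.0) + 7(1.007825) + 14.003074
    = 132.000000 + 7.054775 + 14.003074 = 153.057849

153.0578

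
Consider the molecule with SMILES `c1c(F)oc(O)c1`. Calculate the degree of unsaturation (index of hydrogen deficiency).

Atom tally by fragment:
  furan ring core → C:4 H:4 O:1
  (− 2 ring H displaced by substituents)
  + F → F:1
  + OH → O:1 H:1
Element totals:
  C: 4
  H: 3
  F: 1
  O: 2
Molecular formula: C4H3FO2.
DoU = (2C + 2 + N − H − X) / 2 = (2·4 + 2 + 0 − 3 − 1) / 2 = 3.

3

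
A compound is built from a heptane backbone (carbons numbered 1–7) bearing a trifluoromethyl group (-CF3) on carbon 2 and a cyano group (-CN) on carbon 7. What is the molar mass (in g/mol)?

193.21 g/mol

Atom tally by fragment:
  CH3 → C:1 H:3
  CH(CF3) → C:2 H:1 F:3
  CH2 → C:1 H:2
  CH2 → C:1 H:2
  CH2 → C:1 H:2
  CH2 → C:1 H:2
  CH2CN → C:2 H:2 N:1
Element totals:
  C: 9
  H: 14
  F: 3
  N: 1
Molecular formula: C9H14F3N.
  M = 9(12.011) + 14(1.008) + 3(18.998) + 14.007
    = 108.099 + 14.112 + 56.994 + 14.007 = 193.212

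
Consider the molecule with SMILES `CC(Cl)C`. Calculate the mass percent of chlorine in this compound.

Atom tally by fragment:
  CH3 → C:1 H:3
  CH(Cl) → C:1 H:1 Cl:1
  CH3 → C:1 H:3
Element totals:
  C: 3
  H: 7
  Cl: 1
Molecular formula: C3H7Cl.
Molar mass = 78.539 g/mol.
Mass from Cl: 1 × 35.45 = 35.450 g/mol.
%Cl = 35.450 / 78.539 × 100 = 45.14%.

45.14%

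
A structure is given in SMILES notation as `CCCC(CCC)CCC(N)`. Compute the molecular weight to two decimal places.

157.30 g/mol

Atom tally by fragment:
  CH3 → C:1 H:3
  CH2 → C:1 H:2
  CH2 → C:1 H:2
  CH(CH2CH2CH3) → C:4 H:8
  CH2 → C:1 H:2
  CH2 → C:1 H:2
  CH2NH2 → C:1 H:4 N:1
Element totals:
  C: 10
  H: 23
  N: 1
Molecular formula: C10H23N.
  M = 10(12.011) + 23(1.008) + 14.007
    = 120.110 + 23.184 + 14.007 = 157.301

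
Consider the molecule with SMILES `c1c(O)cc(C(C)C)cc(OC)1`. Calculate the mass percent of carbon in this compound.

Atom tally by fragment:
  benzene ring core → C:6 H:6
  (− 3 ring H displaced by substituents)
  + OH → O:1 H:1
  + CH(CH3)2 → C:3 H:7
  + OCH3 → C:1 H:3 O:1
Element totals:
  C: 10
  H: 14
  O: 2
Molecular formula: C10H14O2.
Molar mass = 166.220 g/mol.
Mass from C: 10 × 12.011 = 120.110 g/mol.
%C = 120.110 / 166.220 × 100 = 72.26%.

72.26%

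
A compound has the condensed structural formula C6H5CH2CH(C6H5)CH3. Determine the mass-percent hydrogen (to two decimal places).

8.22%

Atom tally by fragment:
  C6H5CH2 → C:7 H:7
  CH(C6H5) → C:7 H:6
  CH3 → C:1 H:3
Element totals:
  C: 15
  H: 16
Molecular formula: C15H16.
Molar mass = 196.293 g/mol.
Mass from H: 16 × 1.008 = 16.128 g/mol.
%H = 16.128 / 196.293 × 100 = 8.22%.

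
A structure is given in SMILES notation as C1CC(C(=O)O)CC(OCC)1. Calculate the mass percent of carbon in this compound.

Atom tally by fragment:
  cyclopentane ring core → C:5 H:10
  (− 2 ring H displaced by substituents)
  + COOH → C:1 H:1 O:2
  + OC2H5 → C:2 H:5 O:1
Element totals:
  C: 8
  H: 14
  O: 3
Molecular formula: C8H14O3.
Molar mass = 158.197 g/mol.
Mass from C: 8 × 12.011 = 96.088 g/mol.
%C = 96.088 / 158.197 × 100 = 60.74%.

60.74%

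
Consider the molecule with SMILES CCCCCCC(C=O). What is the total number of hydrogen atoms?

Atom tally by fragment:
  CH3 → C:1 H:3
  CH2 → C:1 H:2
  CH2 → C:1 H:2
  CH2 → C:1 H:2
  CH2 → C:1 H:2
  CH2 → C:1 H:2
  CH2CHO → C:2 H:3 O:1
Element totals:
  C: 8
  H: 16
  O: 1

16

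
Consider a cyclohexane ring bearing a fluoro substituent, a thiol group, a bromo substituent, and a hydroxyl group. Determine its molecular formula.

C6H10BrFOS

Atom tally by fragment:
  cyclohexane ring core → C:6 H:12
  (− 4 ring H displaced by substituents)
  + F → F:1
  + SH → S:1 H:1
  + Br → Br:1
  + OH → O:1 H:1
Element totals:
  C: 6
  H: 10
  Br: 1
  F: 1
  O: 1
  S: 1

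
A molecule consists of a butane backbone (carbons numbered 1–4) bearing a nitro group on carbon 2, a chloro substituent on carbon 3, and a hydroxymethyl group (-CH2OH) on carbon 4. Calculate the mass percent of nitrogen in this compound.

8.36%

Atom tally by fragment:
  CH3 → C:1 H:3
  CH(NO2) → C:1 H:1 N:1 O:2
  CH(Cl) → C:1 H:1 Cl:1
  CH2CH2OH → C:2 H:5 O:1
Element totals:
  C: 5
  H: 10
  Cl: 1
  N: 1
  O: 3
Molecular formula: C5H10ClNO3.
Molar mass = 167.589 g/mol.
Mass from N: 1 × 14.007 = 14.007 g/mol.
%N = 14.007 / 167.589 × 100 = 8.36%.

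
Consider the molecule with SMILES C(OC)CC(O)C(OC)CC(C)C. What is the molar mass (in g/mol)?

Atom tally by fragment:
  CH3OCH2 → C:2 H:5 O:1
  CH2 → C:1 H:2
  CH(OH) → C:1 H:2 O:1
  CH(OCH3) → C:2 H:4 O:1
  CH2 → C:1 H:2
  CH(CH3) → C:2 H:4
  CH3 → C:1 H:3
Element totals:
  C: 10
  H: 22
  O: 3
Molecular formula: C10H22O3.
  M = 10(12.011) + 22(1.008) + 3(15.999)
    = 120.110 + 22.176 + 47.997 = 190.283

190.28 g/mol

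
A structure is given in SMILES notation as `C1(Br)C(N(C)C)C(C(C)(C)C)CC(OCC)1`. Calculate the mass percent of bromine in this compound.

27.34%

Atom tally by fragment:
  cyclopentane ring core → C:5 H:10
  (− 4 ring H displaced by substituents)
  + Br → Br:1
  + N(CH3)2 → N:1 C:2 H:6
  + C(CH3)3 → C:4 H:9
  + OC2H5 → C:2 H:5 O:1
Element totals:
  C: 13
  H: 26
  Br: 1
  N: 1
  O: 1
Molecular formula: C13H26BrNO.
Molar mass = 292.261 g/mol.
Mass from Br: 1 × 79.904 = 79.904 g/mol.
%Br = 79.904 / 292.261 × 100 = 27.34%.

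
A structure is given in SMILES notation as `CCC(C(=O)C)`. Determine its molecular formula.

C5H10O

Atom tally by fragment:
  CH3 → C:1 H:3
  CH2 → C:1 H:2
  CH2COCH3 → C:3 H:5 O:1
Element totals:
  C: 5
  H: 10
  O: 1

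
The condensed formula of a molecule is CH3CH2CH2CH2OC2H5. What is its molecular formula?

Atom tally by fragment:
  CH3 → C:1 H:3
  CH2 → C:1 H:2
  CH2 → C:1 H:2
  CH2OC2H5 → C:3 H:7 O:1
Element totals:
  C: 6
  H: 14
  O: 1

C6H14O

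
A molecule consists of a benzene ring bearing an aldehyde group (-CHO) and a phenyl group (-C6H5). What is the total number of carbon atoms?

Atom tally by fragment:
  benzene ring core → C:6 H:6
  (− 2 ring H displaced by substituents)
  + CHO → C:1 H:1 O:1
  + C6H5 → C:6 H:5
Element totals:
  C: 13
  H: 10
  O: 1

13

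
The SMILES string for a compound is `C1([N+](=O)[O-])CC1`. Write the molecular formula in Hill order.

Atom tally by fragment:
  cyclopropane ring core → C:3 H:6
  (− 1 ring H displaced by substituents)
  + NO2 → N:1 O:2
Element totals:
  C: 3
  H: 5
  N: 1
  O: 2

C3H5NO2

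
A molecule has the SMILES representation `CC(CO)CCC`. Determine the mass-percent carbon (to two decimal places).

70.53%

Atom tally by fragment:
  CH3 → C:1 H:3
  CH(CH2OH) → C:2 H:4 O:1
  CH2 → C:1 H:2
  CH2 → C:1 H:2
  CH3 → C:1 H:3
Element totals:
  C: 6
  H: 14
  O: 1
Molecular formula: C6H14O.
Molar mass = 102.177 g/mol.
Mass from C: 6 × 12.011 = 72.066 g/mol.
%C = 72.066 / 102.177 × 100 = 70.53%.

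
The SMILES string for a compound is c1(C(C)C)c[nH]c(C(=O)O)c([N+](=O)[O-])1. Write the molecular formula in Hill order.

Atom tally by fragment:
  pyrrole ring core → C:4 H:5 N:1
  (− 3 ring H displaced by substituents)
  + CH(CH3)2 → C:3 H:7
  + COOH → C:1 H:1 O:2
  + NO2 → N:1 O:2
Element totals:
  C: 8
  H: 10
  N: 2
  O: 4

C8H10N2O4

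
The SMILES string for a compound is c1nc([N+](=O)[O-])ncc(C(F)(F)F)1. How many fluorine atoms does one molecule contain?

3

Atom tally by fragment:
  pyrimidine ring core → C:4 H:4 N:2
  (− 2 ring H displaced by substituents)
  + NO2 → N:1 O:2
  + CF3 → C:1 F:3
Element totals:
  C: 5
  H: 2
  F: 3
  N: 3
  O: 2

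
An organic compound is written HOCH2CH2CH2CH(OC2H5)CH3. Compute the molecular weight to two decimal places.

Element totals:
  C: 7
  H: 16
  O: 2
Molecular formula: C7H16O2.
  M = 7(12.011) + 16(1.008) + 2(15.999)
    = 84.077 + 16.128 + 31.998 = 132.203

132.20 g/mol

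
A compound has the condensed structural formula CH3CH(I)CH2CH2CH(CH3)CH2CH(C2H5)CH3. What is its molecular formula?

C11H23I

Element totals:
  C: 11
  H: 23
  I: 1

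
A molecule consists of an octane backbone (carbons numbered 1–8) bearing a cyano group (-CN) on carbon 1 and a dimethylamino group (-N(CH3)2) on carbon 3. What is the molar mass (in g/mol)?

Atom tally by fragment:
  NCCH2 → C:2 H:2 N:1
  CH2 → C:1 H:2
  CH(N(CH3)2) → C:3 H:7 N:1
  CH2 → C:1 H:2
  CH2 → C:1 H:2
  CH2 → C:1 H:2
  CH2 → C:1 H:2
  CH3 → C:1 H:3
Element totals:
  C: 11
  H: 22
  N: 2
Molecular formula: C11H22N2.
  M = 11(12.011) + 22(1.008) + 2(14.007)
    = 132.121 + 22.176 + 28.014 = 182.311

182.31 g/mol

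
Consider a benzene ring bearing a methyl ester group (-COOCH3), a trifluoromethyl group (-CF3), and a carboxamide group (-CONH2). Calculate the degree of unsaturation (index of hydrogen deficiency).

6

Atom tally by fragment:
  benzene ring core → C:6 H:6
  (− 3 ring H displaced by substituents)
  + COOCH3 → C:2 H:3 O:2
  + CF3 → C:1 F:3
  + CONH2 → C:1 H:2 O:1 N:1
Element totals:
  C: 10
  H: 8
  F: 3
  N: 1
  O: 3
Molecular formula: C10H8F3NO3.
DoU = (2C + 2 + N − H − X) / 2 = (2·10 + 2 + 1 − 8 − 3) / 2 = 6.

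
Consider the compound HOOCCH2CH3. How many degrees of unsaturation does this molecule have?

Element totals:
  C: 3
  H: 6
  O: 2
Molecular formula: C3H6O2.
DoU = (2C + 2 + N − H − X) / 2 = (2·3 + 2 + 0 − 6 − 0) / 2 = 1.

1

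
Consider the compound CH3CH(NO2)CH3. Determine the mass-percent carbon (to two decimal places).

Atom tally by fragment:
  CH3 → C:1 H:3
  CH(NO2) → C:1 H:1 N:1 O:2
  CH3 → C:1 H:3
Element totals:
  C: 3
  H: 7
  N: 1
  O: 2
Molecular formula: C3H7NO2.
Molar mass = 89.094 g/mol.
Mass from C: 3 × 12.011 = 36.033 g/mol.
%C = 36.033 / 89.094 × 100 = 40.44%.

40.44%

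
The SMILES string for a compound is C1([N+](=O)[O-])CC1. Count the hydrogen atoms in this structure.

5

Atom tally by fragment:
  cyclopropane ring core → C:3 H:6
  (− 1 ring H displaced by substituents)
  + NO2 → N:1 O:2
Element totals:
  C: 3
  H: 5
  N: 1
  O: 2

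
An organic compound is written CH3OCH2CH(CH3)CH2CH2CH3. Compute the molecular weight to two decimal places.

116.20 g/mol

Atom tally by fragment:
  CH3OCH2 → C:2 H:5 O:1
  CH(CH3) → C:2 H:4
  CH2 → C:1 H:2
  CH2 → C:1 H:2
  CH3 → C:1 H:3
Element totals:
  C: 7
  H: 16
  O: 1
Molecular formula: C7H16O.
  M = 7(12.011) + 16(1.008) + 15.999
    = 84.077 + 16.128 + 15.999 = 116.204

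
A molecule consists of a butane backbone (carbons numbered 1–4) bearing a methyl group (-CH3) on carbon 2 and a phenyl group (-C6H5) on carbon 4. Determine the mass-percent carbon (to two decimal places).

Atom tally by fragment:
  CH3 → C:1 H:3
  CH(CH3) → C:2 H:4
  CH2 → C:1 H:2
  CH2C6H5 → C:7 H:7
Element totals:
  C: 11
  H: 16
Molecular formula: C11H16.
Molar mass = 148.249 g/mol.
Mass from C: 11 × 12.011 = 132.121 g/mol.
%C = 132.121 / 148.249 × 100 = 89.12%.

89.12%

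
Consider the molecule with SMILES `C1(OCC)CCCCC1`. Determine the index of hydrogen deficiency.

1

Atom tally by fragment:
  cyclohexane ring core → C:6 H:12
  (− 1 ring H displaced by substituents)
  + OC2H5 → C:2 H:5 O:1
Element totals:
  C: 8
  H: 16
  O: 1
Molecular formula: C8H16O.
DoU = (2C + 2 + N − H − X) / 2 = (2·8 + 2 + 0 − 16 − 0) / 2 = 1.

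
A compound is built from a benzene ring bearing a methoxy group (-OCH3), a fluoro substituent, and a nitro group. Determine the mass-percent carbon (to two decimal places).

49.13%

Atom tally by fragment:
  benzene ring core → C:6 H:6
  (− 3 ring H displaced by substituents)
  + OCH3 → C:1 H:3 O:1
  + F → F:1
  + NO2 → N:1 O:2
Element totals:
  C: 7
  H: 6
  F: 1
  N: 1
  O: 3
Molecular formula: C7H6FNO3.
Molar mass = 171.127 g/mol.
Mass from C: 7 × 12.011 = 84.077 g/mol.
%C = 84.077 / 171.127 × 100 = 49.13%.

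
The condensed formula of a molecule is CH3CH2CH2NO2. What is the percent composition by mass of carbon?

Element totals:
  C: 3
  H: 7
  N: 1
  O: 2
Molecular formula: C3H7NO2.
Molar mass = 89.094 g/mol.
Mass from C: 3 × 12.011 = 36.033 g/mol.
%C = 36.033 / 89.094 × 100 = 40.44%.

40.44%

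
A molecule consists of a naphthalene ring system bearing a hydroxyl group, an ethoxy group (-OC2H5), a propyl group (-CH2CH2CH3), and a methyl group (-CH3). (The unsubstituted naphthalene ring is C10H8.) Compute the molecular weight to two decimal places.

244.33 g/mol

Atom tally by fragment:
  naphthalene ring system core → C:10 H:8
  (− 4 ring H displaced by substituents)
  + OH → O:1 H:1
  + OC2H5 → C:2 H:5 O:1
  + CH2CH2CH3 → C:3 H:7
  + CH3 → C:1 H:3
Element totals:
  C: 16
  H: 20
  O: 2
Molecular formula: C16H20O2.
  M = 16(12.011) + 20(1.008) + 2(15.999)
    = 192.176 + 20.160 + 31.998 = 244.334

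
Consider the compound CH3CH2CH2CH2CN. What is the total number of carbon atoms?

5

Element totals:
  C: 5
  H: 9
  N: 1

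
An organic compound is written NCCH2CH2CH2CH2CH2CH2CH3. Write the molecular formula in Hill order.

Atom tally by fragment:
  NCCH2 → C:2 H:2 N:1
  CH2 → C:1 H:2
  CH2 → C:1 H:2
  CH2 → C:1 H:2
  CH2 → C:1 H:2
  CH2 → C:1 H:2
  CH3 → C:1 H:3
Element totals:
  C: 8
  H: 15
  N: 1

C8H15N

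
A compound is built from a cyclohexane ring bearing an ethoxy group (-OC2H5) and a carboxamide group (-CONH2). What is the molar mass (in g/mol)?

Atom tally by fragment:
  cyclohexane ring core → C:6 H:12
  (− 2 ring H displaced by substituents)
  + OC2H5 → C:2 H:5 O:1
  + CONH2 → C:1 H:2 O:1 N:1
Element totals:
  C: 9
  H: 17
  N: 1
  O: 2
Molecular formula: C9H17NO2.
  M = 9(12.011) + 17(1.008) + 14.007 + 2(15.999)
    = 108.099 + 17.136 + 14.007 + 31.998 = 171.240

171.24 g/mol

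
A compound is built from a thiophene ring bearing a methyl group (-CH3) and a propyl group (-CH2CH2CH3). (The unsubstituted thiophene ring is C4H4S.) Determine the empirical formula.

Atom tally by fragment:
  thiophene ring core → C:4 H:4 S:1
  (− 2 ring H displaced by substituents)
  + CH3 → C:1 H:3
  + CH2CH2CH3 → C:3 H:7
Element totals:
  C: 8
  H: 12
  S: 1
Molecular formula: C8H12S.
gcd of subscripts (8, 12, 1) = 1, so the empirical formula equals the molecular formula.

C8H12S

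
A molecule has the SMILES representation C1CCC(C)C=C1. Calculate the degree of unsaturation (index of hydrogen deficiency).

Atom tally by fragment:
  cyclohexene ring core → C:6 H:10
  (− 1 ring H displaced by substituents)
  + CH3 → C:1 H:3
Element totals:
  C: 7
  H: 12
Molecular formula: C7H12.
DoU = (2C + 2 + N − H − X) / 2 = (2·7 + 2 + 0 − 12 − 0) / 2 = 2.

2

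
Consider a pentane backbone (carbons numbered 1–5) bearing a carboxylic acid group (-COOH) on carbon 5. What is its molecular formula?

Atom tally by fragment:
  CH3 → C:1 H:3
  CH2 → C:1 H:2
  CH2 → C:1 H:2
  CH2 → C:1 H:2
  CH2COOH → C:2 H:3 O:2
Element totals:
  C: 6
  H: 12
  O: 2

C6H12O2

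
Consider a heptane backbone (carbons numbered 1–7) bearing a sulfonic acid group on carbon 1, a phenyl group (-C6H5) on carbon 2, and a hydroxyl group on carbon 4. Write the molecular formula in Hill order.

Atom tally by fragment:
  HO3SCH2 → C:1 H:3 S:1 O:3
  CH(C6H5) → C:7 H:6
  CH2 → C:1 H:2
  CH(OH) → C:1 H:2 O:1
  CH2 → C:1 H:2
  CH2 → C:1 H:2
  CH3 → C:1 H:3
Element totals:
  C: 13
  H: 20
  O: 4
  S: 1

C13H20O4S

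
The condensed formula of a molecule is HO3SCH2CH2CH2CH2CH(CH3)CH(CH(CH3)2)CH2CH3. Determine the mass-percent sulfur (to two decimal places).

Atom tally by fragment:
  HO3SCH2 → C:1 H:3 S:1 O:3
  CH2 → C:1 H:2
  CH2 → C:1 H:2
  CH2 → C:1 H:2
  CH(CH3) → C:2 H:4
  CH(CH(CH3)2) → C:4 H:8
  CH2 → C:1 H:2
  CH3 → C:1 H:3
Element totals:
  C: 12
  H: 26
  O: 3
  S: 1
Molecular formula: C12H26O3S.
Molar mass = 250.397 g/mol.
Mass from S: 1 × 32.06 = 32.060 g/mol.
%S = 32.060 / 250.397 × 100 = 12.80%.

12.80%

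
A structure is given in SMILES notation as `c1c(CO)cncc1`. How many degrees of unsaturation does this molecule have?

Atom tally by fragment:
  pyridine ring core → C:5 H:5 N:1
  (− 1 ring H displaced by substituents)
  + CH2OH → C:1 H:3 O:1
Element totals:
  C: 6
  H: 7
  N: 1
  O: 1
Molecular formula: C6H7NO.
DoU = (2C + 2 + N − H − X) / 2 = (2·6 + 2 + 1 − 7 − 0) / 2 = 4.

4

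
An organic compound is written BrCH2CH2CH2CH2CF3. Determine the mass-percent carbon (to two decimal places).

Atom tally by fragment:
  BrCH2 → C:1 H:2 Br:1
  CH2 → C:1 H:2
  CH2 → C:1 H:2
  CH2CF3 → C:2 H:2 F:3
Element totals:
  C: 5
  H: 8
  Br: 1
  F: 3
Molecular formula: C5H8BrF3.
Molar mass = 205.017 g/mol.
Mass from C: 5 × 12.011 = 60.055 g/mol.
%C = 60.055 / 205.017 × 100 = 29.29%.

29.29%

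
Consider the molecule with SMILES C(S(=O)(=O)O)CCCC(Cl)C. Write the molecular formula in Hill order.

Atom tally by fragment:
  HO3SCH2 → C:1 H:3 S:1 O:3
  CH2 → C:1 H:2
  CH2 → C:1 H:2
  CH2 → C:1 H:2
  CH(Cl) → C:1 H:1 Cl:1
  CH3 → C:1 H:3
Element totals:
  C: 6
  H: 13
  Cl: 1
  O: 3
  S: 1

C6H13ClO3S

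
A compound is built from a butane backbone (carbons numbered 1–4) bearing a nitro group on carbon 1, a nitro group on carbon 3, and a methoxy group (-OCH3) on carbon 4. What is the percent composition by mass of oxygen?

Atom tally by fragment:
  O2NCH2 → C:1 H:2 N:1 O:2
  CH2 → C:1 H:2
  CH(NO2) → C:1 H:1 N:1 O:2
  CH2OCH3 → C:2 H:5 O:1
Element totals:
  C: 5
  H: 10
  N: 2
  O: 5
Molecular formula: C5H10N2O5.
Molar mass = 178.144 g/mol.
Mass from O: 5 × 15.999 = 79.995 g/mol.
%O = 79.995 / 178.144 × 100 = 44.90%.

44.90%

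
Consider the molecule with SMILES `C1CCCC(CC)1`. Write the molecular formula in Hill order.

C7H14

Atom tally by fragment:
  cyclopentane ring core → C:5 H:10
  (− 1 ring H displaced by substituents)
  + C2H5 → C:2 H:5
Element totals:
  C: 7
  H: 14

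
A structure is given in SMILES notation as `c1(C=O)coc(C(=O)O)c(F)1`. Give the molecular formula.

Atom tally by fragment:
  furan ring core → C:4 H:4 O:1
  (− 3 ring H displaced by substituents)
  + CHO → C:1 H:1 O:1
  + COOH → C:1 H:1 O:2
  + F → F:1
Element totals:
  C: 6
  H: 3
  F: 1
  O: 4

C6H3FO4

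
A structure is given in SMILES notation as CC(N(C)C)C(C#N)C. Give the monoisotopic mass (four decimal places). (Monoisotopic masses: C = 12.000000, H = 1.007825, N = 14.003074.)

126.1157

Atom tally by fragment:
  CH3 → C:1 H:3
  CH(N(CH3)2) → C:3 H:7 N:1
  CH(CN) → C:2 H:1 N:1
  CH3 → C:1 H:3
Element totals:
  C: 7
  H: 14
  N: 2
Molecular formula: C7H14N2.
  M = 7(12.0) + 14(1.007825) + 2(14.003074)
    = 84.000000 + 14.109550 + 28.006148 = 126.115698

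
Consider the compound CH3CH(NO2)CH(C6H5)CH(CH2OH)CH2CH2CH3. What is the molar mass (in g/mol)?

251.33 g/mol

Atom tally by fragment:
  CH3 → C:1 H:3
  CH(NO2) → C:1 H:1 N:1 O:2
  CH(C6H5) → C:7 H:6
  CH(CH2OH) → C:2 H:4 O:1
  CH2 → C:1 H:2
  CH2 → C:1 H:2
  CH3 → C:1 H:3
Element totals:
  C: 14
  H: 21
  N: 1
  O: 3
Molecular formula: C14H21NO3.
  M = 14(12.011) + 21(1.008) + 14.007 + 3(15.999)
    = 168.154 + 21.168 + 14.007 + 47.997 = 251.326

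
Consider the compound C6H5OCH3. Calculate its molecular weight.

Atom tally by fragment:
  benzene ring core → C:6 H:6
  (− 1 ring H displaced by substituents)
  + OCH3 → C:1 H:3 O:1
Element totals:
  C: 7
  H: 8
  O: 1
Molecular formula: C7H8O.
  M = 7(12.011) + 8(1.008) + 15.999
    = 84.077 + 8.064 + 15.999 = 108.140

108.14 g/mol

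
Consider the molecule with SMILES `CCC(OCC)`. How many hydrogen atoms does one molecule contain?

12

Atom tally by fragment:
  CH3 → C:1 H:3
  CH2 → C:1 H:2
  CH2OC2H5 → C:3 H:7 O:1
Element totals:
  C: 5
  H: 12
  O: 1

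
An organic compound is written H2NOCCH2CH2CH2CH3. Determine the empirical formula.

Element totals:
  C: 5
  H: 11
  N: 1
  O: 1
Molecular formula: C5H11NO.
gcd of subscripts (5, 11, 1, 1) = 1, so the empirical formula equals the molecular formula.

C5H11NO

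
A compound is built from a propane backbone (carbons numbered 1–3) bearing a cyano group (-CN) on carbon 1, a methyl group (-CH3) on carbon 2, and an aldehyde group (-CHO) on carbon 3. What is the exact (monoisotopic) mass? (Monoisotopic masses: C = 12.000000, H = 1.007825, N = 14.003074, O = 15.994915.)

111.0684

Atom tally by fragment:
  NCCH2 → C:2 H:2 N:1
  CH(CH3) → C:2 H:4
  CH2CHO → C:2 H:3 O:1
Element totals:
  C: 6
  H: 9
  N: 1
  O: 1
Molecular formula: C6H9NO.
  M = 6(12.0) + 9(1.007825) + 14.003074 + 15.994915
    = 72.000000 + 9.070425 + 14.003074 + 15.994915 = 111.068414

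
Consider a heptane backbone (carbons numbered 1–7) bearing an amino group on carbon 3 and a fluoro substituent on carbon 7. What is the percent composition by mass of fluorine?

14.26%

Atom tally by fragment:
  CH3 → C:1 H:3
  CH2 → C:1 H:2
  CH(NH2) → C:1 H:3 N:1
  CH2 → C:1 H:2
  CH2 → C:1 H:2
  CH2 → C:1 H:2
  CH2F → C:1 H:2 F:1
Element totals:
  C: 7
  H: 16
  F: 1
  N: 1
Molecular formula: C7H16FN.
Molar mass = 133.210 g/mol.
Mass from F: 1 × 18.998 = 18.998 g/mol.
%F = 18.998 / 133.210 × 100 = 14.26%.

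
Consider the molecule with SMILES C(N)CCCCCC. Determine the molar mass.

Atom tally by fragment:
  H2NCH2 → C:1 H:4 N:1
  CH2 → C:1 H:2
  CH2 → C:1 H:2
  CH2 → C:1 H:2
  CH2 → C:1 H:2
  CH2 → C:1 H:2
  CH3 → C:1 H:3
Element totals:
  C: 7
  H: 17
  N: 1
Molecular formula: C7H17N.
  M = 7(12.011) + 17(1.008) + 14.007
    = 84.077 + 17.136 + 14.007 = 115.220

115.22 g/mol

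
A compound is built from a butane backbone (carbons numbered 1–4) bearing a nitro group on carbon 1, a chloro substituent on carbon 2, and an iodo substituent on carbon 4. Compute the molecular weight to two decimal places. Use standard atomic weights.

263.46 g/mol

Atom tally by fragment:
  O2NCH2 → C:1 H:2 N:1 O:2
  CH(Cl) → C:1 H:1 Cl:1
  CH2 → C:1 H:2
  CH2I → C:1 H:2 I:1
Element totals:
  C: 4
  H: 7
  Cl: 1
  I: 1
  N: 1
  O: 2
Molecular formula: C4H7ClINO2.
  M = 4(12.011) + 7(1.008) + 35.45 + 126.904 + 14.007 + 2(15.999)
    = 48.044 + 7.056 + 35.450 + 126.904 + 14.007 + 31.998 = 263.459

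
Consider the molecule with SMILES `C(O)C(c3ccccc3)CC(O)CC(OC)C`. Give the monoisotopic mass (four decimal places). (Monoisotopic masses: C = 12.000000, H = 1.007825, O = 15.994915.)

Atom tally by fragment:
  HOCH2 → C:1 H:3 O:1
  CH(C6H5) → C:7 H:6
  CH2 → C:1 H:2
  CH(OH) → C:1 H:2 O:1
  CH2 → C:1 H:2
  CH(OCH3) → C:2 H:4 O:1
  CH3 → C:1 H:3
Element totals:
  C: 14
  H: 22
  O: 3
Molecular formula: C14H22O3.
  M = 14(12.0) + 22(1.007825) + 3(15.994915)
    = 168.000000 + 22.172150 + 47.984745 = 238.156895

238.1569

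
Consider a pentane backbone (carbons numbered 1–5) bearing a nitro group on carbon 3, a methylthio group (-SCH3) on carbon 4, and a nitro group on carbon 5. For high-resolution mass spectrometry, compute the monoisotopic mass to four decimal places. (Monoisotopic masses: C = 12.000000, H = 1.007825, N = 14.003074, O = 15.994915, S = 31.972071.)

208.0518

Atom tally by fragment:
  CH3 → C:1 H:3
  CH2 → C:1 H:2
  CH(NO2) → C:1 H:1 N:1 O:2
  CH(SCH3) → C:2 H:4 S:1
  CH2NO2 → C:1 H:2 N:1 O:2
Element totals:
  C: 6
  H: 12
  N: 2
  O: 4
  S: 1
Molecular formula: C6H12N2O4S.
  M = 6(12.0) + 12(1.007825) + 2(14.003074) + 4(15.994915) + 31.972071
    = 72.000000 + 12.093900 + 28.006148 + 63.979660 + 31.972071 = 208.051779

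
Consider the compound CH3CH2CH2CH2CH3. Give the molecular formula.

C5H12

Atom tally by fragment:
  CH3 → C:1 H:3
  CH2 → C:1 H:2
  CH2 → C:1 H:2
  CH2 → C:1 H:2
  CH3 → C:1 H:3
Element totals:
  C: 5
  H: 12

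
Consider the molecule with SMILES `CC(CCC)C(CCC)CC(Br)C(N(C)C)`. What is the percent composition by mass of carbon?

57.53%

Atom tally by fragment:
  CH3 → C:1 H:3
  CH(CH2CH2CH3) → C:4 H:8
  CH(CH2CH2CH3) → C:4 H:8
  CH2 → C:1 H:2
  CH(Br) → C:1 H:1 Br:1
  CH2N(CH3)2 → C:3 H:8 N:1
Element totals:
  C: 14
  H: 30
  Br: 1
  N: 1
Molecular formula: C14H30BrN.
Molar mass = 292.305 g/mol.
Mass from C: 14 × 12.011 = 168.154 g/mol.
%C = 168.154 / 292.305 × 100 = 57.53%.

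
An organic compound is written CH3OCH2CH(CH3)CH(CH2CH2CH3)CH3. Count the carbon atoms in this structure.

9

Atom tally by fragment:
  CH3OCH2 → C:2 H:5 O:1
  CH(CH3) → C:2 H:4
  CH(CH2CH2CH3) → C:4 H:8
  CH3 → C:1 H:3
Element totals:
  C: 9
  H: 20
  O: 1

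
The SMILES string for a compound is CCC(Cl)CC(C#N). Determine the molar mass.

Atom tally by fragment:
  CH3 → C:1 H:3
  CH2 → C:1 H:2
  CH(Cl) → C:1 H:1 Cl:1
  CH2 → C:1 H:2
  CH2CN → C:2 H:2 N:1
Element totals:
  C: 6
  H: 10
  Cl: 1
  N: 1
Molecular formula: C6H10ClN.
  M = 6(12.011) + 10(1.008) + 35.45 + 14.007
    = 72.066 + 10.080 + 35.450 + 14.007 = 131.603

131.60 g/mol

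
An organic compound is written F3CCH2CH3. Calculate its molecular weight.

Element totals:
  C: 3
  H: 5
  F: 3
Molecular formula: C3H5F3.
  M = 3(12.011) + 5(1.008) + 3(18.998)
    = 36.033 + 5.040 + 56.994 = 98.067

98.07 g/mol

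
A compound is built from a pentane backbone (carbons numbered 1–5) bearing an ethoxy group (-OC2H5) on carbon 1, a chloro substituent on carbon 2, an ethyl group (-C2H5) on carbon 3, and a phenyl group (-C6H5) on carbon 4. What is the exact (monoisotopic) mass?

254.1437

Atom tally by fragment:
  C2H5OCH2 → C:3 H:7 O:1
  CH(Cl) → C:1 H:1 Cl:1
  CH(C2H5) → C:3 H:6
  CH(C6H5) → C:7 H:6
  CH3 → C:1 H:3
Element totals:
  C: 15
  H: 23
  Cl: 1
  O: 1
Molecular formula: C15H23ClO.
  M = 15(12.0) + 23(1.007825) + 34.968853 + 15.994915
    = 180.000000 + 23.179975 + 34.968853 + 15.994915 = 254.143743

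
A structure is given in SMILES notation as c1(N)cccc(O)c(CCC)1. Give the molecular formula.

C9H13NO

Atom tally by fragment:
  benzene ring core → C:6 H:6
  (− 3 ring H displaced by substituents)
  + NH2 → N:1 H:2
  + OH → O:1 H:1
  + CH2CH2CH3 → C:3 H:7
Element totals:
  C: 9
  H: 13
  N: 1
  O: 1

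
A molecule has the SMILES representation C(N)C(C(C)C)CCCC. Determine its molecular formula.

Atom tally by fragment:
  H2NCH2 → C:1 H:4 N:1
  CH(CH(CH3)2) → C:4 H:8
  CH2 → C:1 H:2
  CH2 → C:1 H:2
  CH2 → C:1 H:2
  CH3 → C:1 H:3
Element totals:
  C: 9
  H: 21
  N: 1

C9H21N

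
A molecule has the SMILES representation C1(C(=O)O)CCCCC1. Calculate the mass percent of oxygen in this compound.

24.97%

Atom tally by fragment:
  cyclohexane ring core → C:6 H:12
  (− 1 ring H displaced by substituents)
  + COOH → C:1 H:1 O:2
Element totals:
  C: 7
  H: 12
  O: 2
Molecular formula: C7H12O2.
Molar mass = 128.171 g/mol.
Mass from O: 2 × 15.999 = 31.998 g/mol.
%O = 31.998 / 128.171 × 100 = 24.97%.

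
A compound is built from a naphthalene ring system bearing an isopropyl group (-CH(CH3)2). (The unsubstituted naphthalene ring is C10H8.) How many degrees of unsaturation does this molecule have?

7

Atom tally by fragment:
  naphthalene ring system core → C:10 H:8
  (− 1 ring H displaced by substituents)
  + CH(CH3)2 → C:3 H:7
Element totals:
  C: 13
  H: 14
Molecular formula: C13H14.
DoU = (2C + 2 + N − H − X) / 2 = (2·13 + 2 + 0 − 14 − 0) / 2 = 7.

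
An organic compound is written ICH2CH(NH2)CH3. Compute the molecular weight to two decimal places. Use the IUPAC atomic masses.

Atom tally by fragment:
  ICH2 → C:1 H:2 I:1
  CH(NH2) → C:1 H:3 N:1
  CH3 → C:1 H:3
Element totals:
  C: 3
  H: 8
  I: 1
  N: 1
Molecular formula: C3H8IN.
  M = 3(12.011) + 8(1.008) + 126.904 + 14.007
    = 36.033 + 8.064 + 126.904 + 14.007 = 185.008

185.01 g/mol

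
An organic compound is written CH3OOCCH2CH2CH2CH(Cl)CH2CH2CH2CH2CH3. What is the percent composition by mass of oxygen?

14.50%

Element totals:
  C: 11
  H: 21
  Cl: 1
  O: 2
Molecular formula: C11H21ClO2.
Molar mass = 220.737 g/mol.
Mass from O: 2 × 15.999 = 31.998 g/mol.
%O = 31.998 / 220.737 × 100 = 14.50%.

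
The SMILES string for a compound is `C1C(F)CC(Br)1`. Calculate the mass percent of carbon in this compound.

31.40%

Atom tally by fragment:
  cyclobutane ring core → C:4 H:8
  (− 2 ring H displaced by substituents)
  + F → F:1
  + Br → Br:1
Element totals:
  C: 4
  H: 6
  Br: 1
  F: 1
Molecular formula: C4H6BrF.
Molar mass = 152.994 g/mol.
Mass from C: 4 × 12.011 = 48.044 g/mol.
%C = 48.044 / 152.994 × 100 = 31.40%.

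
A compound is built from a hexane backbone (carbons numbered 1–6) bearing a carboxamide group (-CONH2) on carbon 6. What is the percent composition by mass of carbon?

Atom tally by fragment:
  CH3 → C:1 H:3
  CH2 → C:1 H:2
  CH2 → C:1 H:2
  CH2 → C:1 H:2
  CH2 → C:1 H:2
  CH2CONH2 → C:2 H:4 O:1 N:1
Element totals:
  C: 7
  H: 15
  N: 1
  O: 1
Molecular formula: C7H15NO.
Molar mass = 129.203 g/mol.
Mass from C: 7 × 12.011 = 84.077 g/mol.
%C = 84.077 / 129.203 × 100 = 65.07%.

65.07%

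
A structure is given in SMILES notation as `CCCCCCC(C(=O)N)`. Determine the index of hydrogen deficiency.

Atom tally by fragment:
  CH3 → C:1 H:3
  CH2 → C:1 H:2
  CH2 → C:1 H:2
  CH2 → C:1 H:2
  CH2 → C:1 H:2
  CH2 → C:1 H:2
  CH2CONH2 → C:2 H:4 O:1 N:1
Element totals:
  C: 8
  H: 17
  N: 1
  O: 1
Molecular formula: C8H17NO.
DoU = (2C + 2 + N − H − X) / 2 = (2·8 + 2 + 1 − 17 − 0) / 2 = 1.

1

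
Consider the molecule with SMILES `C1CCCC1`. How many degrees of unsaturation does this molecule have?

1

Atom tally by fragment:
  cyclopentane ring core → C:5 H:10
Element totals:
  C: 5
  H: 10
Molecular formula: C5H10.
DoU = (2C + 2 + N − H − X) / 2 = (2·5 + 2 + 0 − 10 − 0) / 2 = 1.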